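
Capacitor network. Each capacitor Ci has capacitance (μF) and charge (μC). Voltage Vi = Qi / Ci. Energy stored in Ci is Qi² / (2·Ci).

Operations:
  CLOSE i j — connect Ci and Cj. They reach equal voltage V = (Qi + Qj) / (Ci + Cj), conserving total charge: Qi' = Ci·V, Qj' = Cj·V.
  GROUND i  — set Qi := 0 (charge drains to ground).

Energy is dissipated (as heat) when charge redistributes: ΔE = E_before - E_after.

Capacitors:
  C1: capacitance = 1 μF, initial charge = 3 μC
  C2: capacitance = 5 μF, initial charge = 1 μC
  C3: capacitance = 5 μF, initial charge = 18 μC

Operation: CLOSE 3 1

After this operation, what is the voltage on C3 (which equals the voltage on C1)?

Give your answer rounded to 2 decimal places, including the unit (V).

Initial: C1(1μF, Q=3μC, V=3.00V), C2(5μF, Q=1μC, V=0.20V), C3(5μF, Q=18μC, V=3.60V)
Op 1: CLOSE 3-1: Q_total=21.00, C_total=6.00, V=3.50; Q3=17.50, Q1=3.50; dissipated=0.150

Answer: 3.50 V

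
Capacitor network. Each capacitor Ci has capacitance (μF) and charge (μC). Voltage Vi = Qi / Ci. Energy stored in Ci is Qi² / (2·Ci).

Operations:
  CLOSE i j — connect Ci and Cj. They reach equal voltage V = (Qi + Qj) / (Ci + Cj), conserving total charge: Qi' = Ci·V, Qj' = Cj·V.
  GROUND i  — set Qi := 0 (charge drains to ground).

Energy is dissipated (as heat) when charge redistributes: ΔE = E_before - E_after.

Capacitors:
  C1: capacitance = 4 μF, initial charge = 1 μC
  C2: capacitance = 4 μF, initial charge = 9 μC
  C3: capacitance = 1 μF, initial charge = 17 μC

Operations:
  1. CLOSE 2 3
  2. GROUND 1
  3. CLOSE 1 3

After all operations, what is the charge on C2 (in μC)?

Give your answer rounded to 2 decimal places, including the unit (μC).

Initial: C1(4μF, Q=1μC, V=0.25V), C2(4μF, Q=9μC, V=2.25V), C3(1μF, Q=17μC, V=17.00V)
Op 1: CLOSE 2-3: Q_total=26.00, C_total=5.00, V=5.20; Q2=20.80, Q3=5.20; dissipated=87.025
Op 2: GROUND 1: Q1=0; energy lost=0.125
Op 3: CLOSE 1-3: Q_total=5.20, C_total=5.00, V=1.04; Q1=4.16, Q3=1.04; dissipated=10.816
Final charges: Q1=4.16, Q2=20.80, Q3=1.04

Answer: 20.80 μC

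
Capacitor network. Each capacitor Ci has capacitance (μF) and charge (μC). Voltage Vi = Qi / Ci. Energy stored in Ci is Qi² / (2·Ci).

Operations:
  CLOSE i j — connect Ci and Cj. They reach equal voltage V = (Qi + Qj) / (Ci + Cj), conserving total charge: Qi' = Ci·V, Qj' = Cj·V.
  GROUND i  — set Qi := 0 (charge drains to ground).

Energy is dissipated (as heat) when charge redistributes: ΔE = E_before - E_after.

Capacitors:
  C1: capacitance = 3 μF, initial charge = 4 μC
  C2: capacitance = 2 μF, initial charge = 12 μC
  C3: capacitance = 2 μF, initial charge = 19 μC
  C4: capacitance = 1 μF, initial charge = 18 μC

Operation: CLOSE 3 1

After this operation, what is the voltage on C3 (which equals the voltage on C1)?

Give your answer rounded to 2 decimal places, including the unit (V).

Initial: C1(3μF, Q=4μC, V=1.33V), C2(2μF, Q=12μC, V=6.00V), C3(2μF, Q=19μC, V=9.50V), C4(1μF, Q=18μC, V=18.00V)
Op 1: CLOSE 3-1: Q_total=23.00, C_total=5.00, V=4.60; Q3=9.20, Q1=13.80; dissipated=40.017

Answer: 4.60 V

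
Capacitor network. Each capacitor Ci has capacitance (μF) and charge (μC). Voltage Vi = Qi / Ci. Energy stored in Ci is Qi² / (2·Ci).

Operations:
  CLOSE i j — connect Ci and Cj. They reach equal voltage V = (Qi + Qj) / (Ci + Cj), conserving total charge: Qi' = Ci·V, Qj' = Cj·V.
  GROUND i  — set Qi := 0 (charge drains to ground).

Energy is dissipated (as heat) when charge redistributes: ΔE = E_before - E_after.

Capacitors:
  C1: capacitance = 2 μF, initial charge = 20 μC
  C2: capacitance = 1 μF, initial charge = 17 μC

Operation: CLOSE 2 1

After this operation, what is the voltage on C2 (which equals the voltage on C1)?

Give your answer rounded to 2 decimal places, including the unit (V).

Initial: C1(2μF, Q=20μC, V=10.00V), C2(1μF, Q=17μC, V=17.00V)
Op 1: CLOSE 2-1: Q_total=37.00, C_total=3.00, V=12.33; Q2=12.33, Q1=24.67; dissipated=16.333

Answer: 12.33 V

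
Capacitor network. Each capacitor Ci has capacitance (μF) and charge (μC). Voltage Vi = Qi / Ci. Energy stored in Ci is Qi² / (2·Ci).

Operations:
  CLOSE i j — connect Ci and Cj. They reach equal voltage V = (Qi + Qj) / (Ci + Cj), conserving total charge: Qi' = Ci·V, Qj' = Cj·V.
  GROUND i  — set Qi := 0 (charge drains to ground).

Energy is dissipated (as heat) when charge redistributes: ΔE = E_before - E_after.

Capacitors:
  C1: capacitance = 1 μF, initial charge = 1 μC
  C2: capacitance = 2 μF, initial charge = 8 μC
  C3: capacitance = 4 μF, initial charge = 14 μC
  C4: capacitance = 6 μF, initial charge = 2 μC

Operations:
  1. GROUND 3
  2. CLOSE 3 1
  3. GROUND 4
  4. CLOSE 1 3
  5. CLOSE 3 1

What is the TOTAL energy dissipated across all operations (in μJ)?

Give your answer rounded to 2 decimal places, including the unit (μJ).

Initial: C1(1μF, Q=1μC, V=1.00V), C2(2μF, Q=8μC, V=4.00V), C3(4μF, Q=14μC, V=3.50V), C4(6μF, Q=2μC, V=0.33V)
Op 1: GROUND 3: Q3=0; energy lost=24.500
Op 2: CLOSE 3-1: Q_total=1.00, C_total=5.00, V=0.20; Q3=0.80, Q1=0.20; dissipated=0.400
Op 3: GROUND 4: Q4=0; energy lost=0.333
Op 4: CLOSE 1-3: Q_total=1.00, C_total=5.00, V=0.20; Q1=0.20, Q3=0.80; dissipated=0.000
Op 5: CLOSE 3-1: Q_total=1.00, C_total=5.00, V=0.20; Q3=0.80, Q1=0.20; dissipated=0.000
Total dissipated: 25.233 μJ

Answer: 25.23 μJ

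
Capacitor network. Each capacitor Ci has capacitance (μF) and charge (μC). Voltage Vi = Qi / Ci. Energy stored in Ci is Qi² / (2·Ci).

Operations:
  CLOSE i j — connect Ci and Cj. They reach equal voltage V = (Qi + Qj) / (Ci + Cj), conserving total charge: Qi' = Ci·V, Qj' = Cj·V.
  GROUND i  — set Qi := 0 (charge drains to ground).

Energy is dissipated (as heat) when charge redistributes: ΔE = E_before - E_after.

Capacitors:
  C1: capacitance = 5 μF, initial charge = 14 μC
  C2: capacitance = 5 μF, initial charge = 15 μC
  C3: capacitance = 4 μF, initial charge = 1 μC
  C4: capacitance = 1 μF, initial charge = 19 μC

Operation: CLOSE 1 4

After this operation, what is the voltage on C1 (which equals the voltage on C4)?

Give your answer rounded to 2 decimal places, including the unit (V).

Answer: 5.50 V

Derivation:
Initial: C1(5μF, Q=14μC, V=2.80V), C2(5μF, Q=15μC, V=3.00V), C3(4μF, Q=1μC, V=0.25V), C4(1μF, Q=19μC, V=19.00V)
Op 1: CLOSE 1-4: Q_total=33.00, C_total=6.00, V=5.50; Q1=27.50, Q4=5.50; dissipated=109.350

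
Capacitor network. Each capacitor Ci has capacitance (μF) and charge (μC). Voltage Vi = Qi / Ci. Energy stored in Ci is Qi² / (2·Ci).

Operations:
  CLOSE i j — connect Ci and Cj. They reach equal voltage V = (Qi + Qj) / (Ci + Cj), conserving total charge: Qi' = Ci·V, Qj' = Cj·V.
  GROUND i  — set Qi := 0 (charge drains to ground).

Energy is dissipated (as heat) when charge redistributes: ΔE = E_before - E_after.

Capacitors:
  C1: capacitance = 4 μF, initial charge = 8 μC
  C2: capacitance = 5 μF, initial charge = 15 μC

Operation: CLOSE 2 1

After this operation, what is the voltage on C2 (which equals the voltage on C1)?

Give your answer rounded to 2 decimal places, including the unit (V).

Initial: C1(4μF, Q=8μC, V=2.00V), C2(5μF, Q=15μC, V=3.00V)
Op 1: CLOSE 2-1: Q_total=23.00, C_total=9.00, V=2.56; Q2=12.78, Q1=10.22; dissipated=1.111

Answer: 2.56 V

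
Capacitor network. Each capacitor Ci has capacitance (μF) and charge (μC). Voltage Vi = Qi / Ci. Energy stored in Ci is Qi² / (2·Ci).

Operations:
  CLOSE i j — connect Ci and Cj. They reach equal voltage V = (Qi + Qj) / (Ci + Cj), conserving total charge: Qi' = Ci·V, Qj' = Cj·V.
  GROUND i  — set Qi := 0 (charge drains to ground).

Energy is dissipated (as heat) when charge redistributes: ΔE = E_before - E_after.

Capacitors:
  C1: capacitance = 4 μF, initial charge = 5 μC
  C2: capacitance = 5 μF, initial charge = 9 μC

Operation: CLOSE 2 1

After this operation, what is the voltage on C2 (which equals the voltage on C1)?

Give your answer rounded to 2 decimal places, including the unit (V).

Initial: C1(4μF, Q=5μC, V=1.25V), C2(5μF, Q=9μC, V=1.80V)
Op 1: CLOSE 2-1: Q_total=14.00, C_total=9.00, V=1.56; Q2=7.78, Q1=6.22; dissipated=0.336

Answer: 1.56 V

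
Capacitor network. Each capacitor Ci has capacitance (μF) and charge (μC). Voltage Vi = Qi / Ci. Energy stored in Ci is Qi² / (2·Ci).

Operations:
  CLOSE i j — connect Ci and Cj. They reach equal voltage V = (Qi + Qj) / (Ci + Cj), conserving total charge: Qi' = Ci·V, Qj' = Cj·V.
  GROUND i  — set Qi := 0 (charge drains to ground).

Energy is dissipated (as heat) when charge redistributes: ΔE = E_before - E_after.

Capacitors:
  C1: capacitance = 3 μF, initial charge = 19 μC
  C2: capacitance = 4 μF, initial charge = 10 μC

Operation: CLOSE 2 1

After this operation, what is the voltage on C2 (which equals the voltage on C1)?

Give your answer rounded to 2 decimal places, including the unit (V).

Answer: 4.14 V

Derivation:
Initial: C1(3μF, Q=19μC, V=6.33V), C2(4μF, Q=10μC, V=2.50V)
Op 1: CLOSE 2-1: Q_total=29.00, C_total=7.00, V=4.14; Q2=16.57, Q1=12.43; dissipated=12.595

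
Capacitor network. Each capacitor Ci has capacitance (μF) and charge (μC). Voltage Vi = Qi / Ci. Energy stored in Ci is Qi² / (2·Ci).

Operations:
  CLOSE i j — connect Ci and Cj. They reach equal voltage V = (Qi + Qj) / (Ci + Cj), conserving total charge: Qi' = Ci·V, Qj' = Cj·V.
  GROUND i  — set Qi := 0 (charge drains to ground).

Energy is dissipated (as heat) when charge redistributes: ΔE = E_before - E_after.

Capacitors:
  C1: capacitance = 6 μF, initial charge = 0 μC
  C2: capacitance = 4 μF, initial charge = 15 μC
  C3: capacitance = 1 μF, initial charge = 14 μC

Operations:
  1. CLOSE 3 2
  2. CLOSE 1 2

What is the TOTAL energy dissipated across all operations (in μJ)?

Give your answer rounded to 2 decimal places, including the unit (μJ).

Answer: 82.39 μJ

Derivation:
Initial: C1(6μF, Q=0μC, V=0.00V), C2(4μF, Q=15μC, V=3.75V), C3(1μF, Q=14μC, V=14.00V)
Op 1: CLOSE 3-2: Q_total=29.00, C_total=5.00, V=5.80; Q3=5.80, Q2=23.20; dissipated=42.025
Op 2: CLOSE 1-2: Q_total=23.20, C_total=10.00, V=2.32; Q1=13.92, Q2=9.28; dissipated=40.368
Total dissipated: 82.393 μJ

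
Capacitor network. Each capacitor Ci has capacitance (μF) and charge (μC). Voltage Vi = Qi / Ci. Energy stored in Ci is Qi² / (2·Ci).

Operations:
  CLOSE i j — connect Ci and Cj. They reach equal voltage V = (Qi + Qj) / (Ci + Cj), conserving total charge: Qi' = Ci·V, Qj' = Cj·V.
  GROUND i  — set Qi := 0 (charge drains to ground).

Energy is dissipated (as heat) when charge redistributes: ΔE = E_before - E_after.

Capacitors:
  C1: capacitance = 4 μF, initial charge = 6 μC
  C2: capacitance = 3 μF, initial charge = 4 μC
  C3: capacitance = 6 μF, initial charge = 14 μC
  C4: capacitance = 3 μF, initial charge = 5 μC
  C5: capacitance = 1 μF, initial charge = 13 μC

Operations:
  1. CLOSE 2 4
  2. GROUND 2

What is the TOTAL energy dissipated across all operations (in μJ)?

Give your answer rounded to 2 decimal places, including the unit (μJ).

Initial: C1(4μF, Q=6μC, V=1.50V), C2(3μF, Q=4μC, V=1.33V), C3(6μF, Q=14μC, V=2.33V), C4(3μF, Q=5μC, V=1.67V), C5(1μF, Q=13μC, V=13.00V)
Op 1: CLOSE 2-4: Q_total=9.00, C_total=6.00, V=1.50; Q2=4.50, Q4=4.50; dissipated=0.083
Op 2: GROUND 2: Q2=0; energy lost=3.375
Total dissipated: 3.458 μJ

Answer: 3.46 μJ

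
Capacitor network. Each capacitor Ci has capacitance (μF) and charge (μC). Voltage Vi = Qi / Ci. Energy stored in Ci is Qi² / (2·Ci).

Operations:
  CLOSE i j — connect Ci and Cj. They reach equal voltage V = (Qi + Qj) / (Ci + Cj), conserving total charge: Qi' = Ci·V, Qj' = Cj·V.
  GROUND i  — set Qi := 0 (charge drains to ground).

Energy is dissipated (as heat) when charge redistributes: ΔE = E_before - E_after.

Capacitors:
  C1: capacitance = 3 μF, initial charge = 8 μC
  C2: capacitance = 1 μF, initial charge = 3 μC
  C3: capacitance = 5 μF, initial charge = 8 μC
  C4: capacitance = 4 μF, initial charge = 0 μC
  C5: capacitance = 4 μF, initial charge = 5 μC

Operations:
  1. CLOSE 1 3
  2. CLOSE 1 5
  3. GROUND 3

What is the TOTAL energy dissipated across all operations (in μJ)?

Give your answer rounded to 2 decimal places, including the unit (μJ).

Initial: C1(3μF, Q=8μC, V=2.67V), C2(1μF, Q=3μC, V=3.00V), C3(5μF, Q=8μC, V=1.60V), C4(4μF, Q=0μC, V=0.00V), C5(4μF, Q=5μC, V=1.25V)
Op 1: CLOSE 1-3: Q_total=16.00, C_total=8.00, V=2.00; Q1=6.00, Q3=10.00; dissipated=1.067
Op 2: CLOSE 1-5: Q_total=11.00, C_total=7.00, V=1.57; Q1=4.71, Q5=6.29; dissipated=0.482
Op 3: GROUND 3: Q3=0; energy lost=10.000
Total dissipated: 11.549 μJ

Answer: 11.55 μJ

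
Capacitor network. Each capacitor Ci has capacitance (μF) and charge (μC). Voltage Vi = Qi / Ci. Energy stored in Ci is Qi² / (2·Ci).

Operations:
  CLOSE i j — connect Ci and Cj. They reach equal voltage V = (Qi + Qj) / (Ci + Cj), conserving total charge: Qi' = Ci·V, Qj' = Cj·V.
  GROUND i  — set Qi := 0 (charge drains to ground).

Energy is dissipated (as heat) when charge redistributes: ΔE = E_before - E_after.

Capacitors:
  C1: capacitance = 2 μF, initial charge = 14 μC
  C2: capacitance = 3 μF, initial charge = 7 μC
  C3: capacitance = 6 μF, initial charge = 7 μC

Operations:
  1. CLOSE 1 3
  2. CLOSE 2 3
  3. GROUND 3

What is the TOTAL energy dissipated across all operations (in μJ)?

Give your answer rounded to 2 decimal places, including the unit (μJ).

Initial: C1(2μF, Q=14μC, V=7.00V), C2(3μF, Q=7μC, V=2.33V), C3(6μF, Q=7μC, V=1.17V)
Op 1: CLOSE 1-3: Q_total=21.00, C_total=8.00, V=2.62; Q1=5.25, Q3=15.75; dissipated=25.521
Op 2: CLOSE 2-3: Q_total=22.75, C_total=9.00, V=2.53; Q2=7.58, Q3=15.17; dissipated=0.085
Op 3: GROUND 3: Q3=0; energy lost=19.169
Total dissipated: 44.775 μJ

Answer: 44.77 μJ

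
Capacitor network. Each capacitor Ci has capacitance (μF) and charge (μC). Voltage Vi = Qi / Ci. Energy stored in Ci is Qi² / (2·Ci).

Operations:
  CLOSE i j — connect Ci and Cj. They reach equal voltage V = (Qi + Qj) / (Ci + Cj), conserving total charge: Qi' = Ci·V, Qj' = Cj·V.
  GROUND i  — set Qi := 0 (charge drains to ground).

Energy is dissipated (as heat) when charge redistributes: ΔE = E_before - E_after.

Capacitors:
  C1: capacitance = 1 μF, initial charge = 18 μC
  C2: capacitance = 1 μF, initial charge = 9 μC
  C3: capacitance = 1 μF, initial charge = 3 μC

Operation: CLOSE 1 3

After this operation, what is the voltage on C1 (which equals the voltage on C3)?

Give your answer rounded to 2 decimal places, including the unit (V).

Initial: C1(1μF, Q=18μC, V=18.00V), C2(1μF, Q=9μC, V=9.00V), C3(1μF, Q=3μC, V=3.00V)
Op 1: CLOSE 1-3: Q_total=21.00, C_total=2.00, V=10.50; Q1=10.50, Q3=10.50; dissipated=56.250

Answer: 10.50 V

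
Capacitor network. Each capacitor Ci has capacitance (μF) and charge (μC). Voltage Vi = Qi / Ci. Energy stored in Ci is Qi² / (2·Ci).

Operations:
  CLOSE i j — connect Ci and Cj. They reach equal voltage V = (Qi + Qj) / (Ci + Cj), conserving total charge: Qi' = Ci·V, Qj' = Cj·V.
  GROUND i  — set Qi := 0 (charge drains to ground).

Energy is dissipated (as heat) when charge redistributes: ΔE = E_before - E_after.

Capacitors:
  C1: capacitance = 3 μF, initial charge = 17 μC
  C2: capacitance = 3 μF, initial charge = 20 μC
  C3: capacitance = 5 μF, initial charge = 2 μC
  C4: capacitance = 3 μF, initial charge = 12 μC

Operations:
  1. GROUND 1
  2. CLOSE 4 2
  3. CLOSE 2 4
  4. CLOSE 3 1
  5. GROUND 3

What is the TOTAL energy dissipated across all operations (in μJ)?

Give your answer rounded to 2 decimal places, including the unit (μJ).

Initial: C1(3μF, Q=17μC, V=5.67V), C2(3μF, Q=20μC, V=6.67V), C3(5μF, Q=2μC, V=0.40V), C4(3μF, Q=12μC, V=4.00V)
Op 1: GROUND 1: Q1=0; energy lost=48.167
Op 2: CLOSE 4-2: Q_total=32.00, C_total=6.00, V=5.33; Q4=16.00, Q2=16.00; dissipated=5.333
Op 3: CLOSE 2-4: Q_total=32.00, C_total=6.00, V=5.33; Q2=16.00, Q4=16.00; dissipated=0.000
Op 4: CLOSE 3-1: Q_total=2.00, C_total=8.00, V=0.25; Q3=1.25, Q1=0.75; dissipated=0.150
Op 5: GROUND 3: Q3=0; energy lost=0.156
Total dissipated: 53.806 μJ

Answer: 53.81 μJ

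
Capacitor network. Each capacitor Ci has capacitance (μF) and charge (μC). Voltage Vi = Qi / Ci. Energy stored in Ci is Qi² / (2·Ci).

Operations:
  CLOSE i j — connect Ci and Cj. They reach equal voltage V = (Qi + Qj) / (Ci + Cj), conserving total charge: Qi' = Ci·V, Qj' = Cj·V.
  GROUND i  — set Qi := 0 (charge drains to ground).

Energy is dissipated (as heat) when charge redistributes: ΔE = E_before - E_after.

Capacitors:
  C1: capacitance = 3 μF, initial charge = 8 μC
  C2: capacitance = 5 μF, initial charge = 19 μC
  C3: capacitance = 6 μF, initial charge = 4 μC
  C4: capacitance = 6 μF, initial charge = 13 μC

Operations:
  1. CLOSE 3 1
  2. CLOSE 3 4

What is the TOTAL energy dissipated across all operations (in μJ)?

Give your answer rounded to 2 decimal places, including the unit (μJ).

Initial: C1(3μF, Q=8μC, V=2.67V), C2(5μF, Q=19μC, V=3.80V), C3(6μF, Q=4μC, V=0.67V), C4(6μF, Q=13μC, V=2.17V)
Op 1: CLOSE 3-1: Q_total=12.00, C_total=9.00, V=1.33; Q3=8.00, Q1=4.00; dissipated=4.000
Op 2: CLOSE 3-4: Q_total=21.00, C_total=12.00, V=1.75; Q3=10.50, Q4=10.50; dissipated=1.042
Total dissipated: 5.042 μJ

Answer: 5.04 μJ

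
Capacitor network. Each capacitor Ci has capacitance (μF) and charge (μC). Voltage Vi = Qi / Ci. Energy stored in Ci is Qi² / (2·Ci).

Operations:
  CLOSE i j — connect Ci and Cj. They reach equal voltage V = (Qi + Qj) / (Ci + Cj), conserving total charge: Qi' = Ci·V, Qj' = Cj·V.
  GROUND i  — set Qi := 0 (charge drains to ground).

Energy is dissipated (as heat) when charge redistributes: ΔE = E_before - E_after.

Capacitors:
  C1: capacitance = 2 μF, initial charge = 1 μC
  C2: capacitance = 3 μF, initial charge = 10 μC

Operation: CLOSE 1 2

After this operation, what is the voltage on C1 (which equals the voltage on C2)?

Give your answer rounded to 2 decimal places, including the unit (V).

Initial: C1(2μF, Q=1μC, V=0.50V), C2(3μF, Q=10μC, V=3.33V)
Op 1: CLOSE 1-2: Q_total=11.00, C_total=5.00, V=2.20; Q1=4.40, Q2=6.60; dissipated=4.817

Answer: 2.20 V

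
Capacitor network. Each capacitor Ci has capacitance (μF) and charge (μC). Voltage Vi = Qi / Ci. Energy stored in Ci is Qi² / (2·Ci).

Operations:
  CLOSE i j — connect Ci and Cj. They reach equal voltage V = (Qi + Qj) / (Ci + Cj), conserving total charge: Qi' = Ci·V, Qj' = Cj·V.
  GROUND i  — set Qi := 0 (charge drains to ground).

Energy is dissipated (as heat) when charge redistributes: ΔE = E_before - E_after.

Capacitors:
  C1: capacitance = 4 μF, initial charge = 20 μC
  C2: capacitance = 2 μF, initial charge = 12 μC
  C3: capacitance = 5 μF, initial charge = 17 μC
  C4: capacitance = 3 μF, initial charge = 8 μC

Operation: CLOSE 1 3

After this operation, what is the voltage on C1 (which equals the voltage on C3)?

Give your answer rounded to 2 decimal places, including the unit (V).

Answer: 4.11 V

Derivation:
Initial: C1(4μF, Q=20μC, V=5.00V), C2(2μF, Q=12μC, V=6.00V), C3(5μF, Q=17μC, V=3.40V), C4(3μF, Q=8μC, V=2.67V)
Op 1: CLOSE 1-3: Q_total=37.00, C_total=9.00, V=4.11; Q1=16.44, Q3=20.56; dissipated=2.844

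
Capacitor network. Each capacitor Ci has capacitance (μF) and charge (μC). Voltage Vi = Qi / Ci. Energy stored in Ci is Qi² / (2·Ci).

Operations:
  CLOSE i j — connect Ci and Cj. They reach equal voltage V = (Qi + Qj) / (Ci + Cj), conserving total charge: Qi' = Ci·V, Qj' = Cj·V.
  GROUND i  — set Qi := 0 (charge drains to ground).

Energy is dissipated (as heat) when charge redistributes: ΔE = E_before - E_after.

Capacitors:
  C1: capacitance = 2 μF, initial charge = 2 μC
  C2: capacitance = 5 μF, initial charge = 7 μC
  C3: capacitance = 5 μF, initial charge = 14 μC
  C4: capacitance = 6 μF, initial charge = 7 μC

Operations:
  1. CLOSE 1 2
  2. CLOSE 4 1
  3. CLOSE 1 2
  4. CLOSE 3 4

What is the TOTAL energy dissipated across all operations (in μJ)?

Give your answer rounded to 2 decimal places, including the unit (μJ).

Answer: 3.64 μJ

Derivation:
Initial: C1(2μF, Q=2μC, V=1.00V), C2(5μF, Q=7μC, V=1.40V), C3(5μF, Q=14μC, V=2.80V), C4(6μF, Q=7μC, V=1.17V)
Op 1: CLOSE 1-2: Q_total=9.00, C_total=7.00, V=1.29; Q1=2.57, Q2=6.43; dissipated=0.114
Op 2: CLOSE 4-1: Q_total=9.57, C_total=8.00, V=1.20; Q4=7.18, Q1=2.39; dissipated=0.011
Op 3: CLOSE 1-2: Q_total=8.82, C_total=7.00, V=1.26; Q1=2.52, Q2=6.30; dissipated=0.006
Op 4: CLOSE 3-4: Q_total=21.18, C_total=11.00, V=1.93; Q3=9.63, Q4=11.55; dissipated=3.507
Total dissipated: 3.637 μJ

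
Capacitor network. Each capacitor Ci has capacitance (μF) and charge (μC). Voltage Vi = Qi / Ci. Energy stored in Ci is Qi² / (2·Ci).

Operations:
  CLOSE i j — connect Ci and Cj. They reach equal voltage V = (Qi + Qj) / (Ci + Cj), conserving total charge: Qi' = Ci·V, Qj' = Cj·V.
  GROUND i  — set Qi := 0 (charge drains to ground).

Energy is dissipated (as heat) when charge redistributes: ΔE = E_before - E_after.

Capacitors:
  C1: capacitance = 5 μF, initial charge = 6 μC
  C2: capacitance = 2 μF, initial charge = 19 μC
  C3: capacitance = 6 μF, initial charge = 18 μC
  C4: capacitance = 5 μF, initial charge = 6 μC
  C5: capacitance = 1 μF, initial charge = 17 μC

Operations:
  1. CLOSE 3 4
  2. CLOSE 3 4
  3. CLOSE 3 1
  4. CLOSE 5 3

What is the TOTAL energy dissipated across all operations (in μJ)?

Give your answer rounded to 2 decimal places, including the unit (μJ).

Answer: 105.59 μJ

Derivation:
Initial: C1(5μF, Q=6μC, V=1.20V), C2(2μF, Q=19μC, V=9.50V), C3(6μF, Q=18μC, V=3.00V), C4(5μF, Q=6μC, V=1.20V), C5(1μF, Q=17μC, V=17.00V)
Op 1: CLOSE 3-4: Q_total=24.00, C_total=11.00, V=2.18; Q3=13.09, Q4=10.91; dissipated=4.418
Op 2: CLOSE 3-4: Q_total=24.00, C_total=11.00, V=2.18; Q3=13.09, Q4=10.91; dissipated=0.000
Op 3: CLOSE 3-1: Q_total=19.09, C_total=11.00, V=1.74; Q3=10.41, Q1=8.68; dissipated=1.315
Op 4: CLOSE 5-3: Q_total=27.41, C_total=7.00, V=3.92; Q5=3.92, Q3=23.50; dissipated=99.859
Total dissipated: 105.591 μJ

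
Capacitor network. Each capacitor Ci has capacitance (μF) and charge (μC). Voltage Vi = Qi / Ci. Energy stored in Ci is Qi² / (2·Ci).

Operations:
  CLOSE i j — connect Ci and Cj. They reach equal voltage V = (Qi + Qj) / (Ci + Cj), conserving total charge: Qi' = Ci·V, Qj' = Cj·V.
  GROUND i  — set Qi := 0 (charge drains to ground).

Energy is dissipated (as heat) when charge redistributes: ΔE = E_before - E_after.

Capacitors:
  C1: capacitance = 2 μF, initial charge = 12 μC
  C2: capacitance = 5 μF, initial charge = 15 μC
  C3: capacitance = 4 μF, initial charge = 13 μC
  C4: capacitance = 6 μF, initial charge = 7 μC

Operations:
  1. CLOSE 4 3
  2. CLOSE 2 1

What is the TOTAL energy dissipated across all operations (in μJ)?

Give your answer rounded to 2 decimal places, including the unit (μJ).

Answer: 11.64 μJ

Derivation:
Initial: C1(2μF, Q=12μC, V=6.00V), C2(5μF, Q=15μC, V=3.00V), C3(4μF, Q=13μC, V=3.25V), C4(6μF, Q=7μC, V=1.17V)
Op 1: CLOSE 4-3: Q_total=20.00, C_total=10.00, V=2.00; Q4=12.00, Q3=8.00; dissipated=5.208
Op 2: CLOSE 2-1: Q_total=27.00, C_total=7.00, V=3.86; Q2=19.29, Q1=7.71; dissipated=6.429
Total dissipated: 11.637 μJ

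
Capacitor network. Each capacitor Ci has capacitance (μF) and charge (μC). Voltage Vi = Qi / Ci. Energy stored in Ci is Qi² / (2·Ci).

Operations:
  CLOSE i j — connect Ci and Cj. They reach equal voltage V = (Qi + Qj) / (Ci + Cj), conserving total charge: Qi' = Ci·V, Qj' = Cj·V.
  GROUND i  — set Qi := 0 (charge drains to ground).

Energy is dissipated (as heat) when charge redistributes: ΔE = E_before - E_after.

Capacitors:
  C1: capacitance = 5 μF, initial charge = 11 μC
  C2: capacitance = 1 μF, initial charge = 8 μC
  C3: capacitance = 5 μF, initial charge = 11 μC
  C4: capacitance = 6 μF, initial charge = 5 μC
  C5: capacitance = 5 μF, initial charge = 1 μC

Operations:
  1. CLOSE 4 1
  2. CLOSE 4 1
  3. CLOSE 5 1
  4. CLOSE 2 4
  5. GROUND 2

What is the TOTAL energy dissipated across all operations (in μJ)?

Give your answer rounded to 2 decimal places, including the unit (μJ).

Answer: 25.73 μJ

Derivation:
Initial: C1(5μF, Q=11μC, V=2.20V), C2(1μF, Q=8μC, V=8.00V), C3(5μF, Q=11μC, V=2.20V), C4(6μF, Q=5μC, V=0.83V), C5(5μF, Q=1μC, V=0.20V)
Op 1: CLOSE 4-1: Q_total=16.00, C_total=11.00, V=1.45; Q4=8.73, Q1=7.27; dissipated=2.547
Op 2: CLOSE 4-1: Q_total=16.00, C_total=11.00, V=1.45; Q4=8.73, Q1=7.27; dissipated=0.000
Op 3: CLOSE 5-1: Q_total=8.27, C_total=10.00, V=0.83; Q5=4.14, Q1=4.14; dissipated=1.967
Op 4: CLOSE 2-4: Q_total=16.73, C_total=7.00, V=2.39; Q2=2.39, Q4=14.34; dissipated=18.361
Op 5: GROUND 2: Q2=0; energy lost=2.855
Total dissipated: 25.731 μJ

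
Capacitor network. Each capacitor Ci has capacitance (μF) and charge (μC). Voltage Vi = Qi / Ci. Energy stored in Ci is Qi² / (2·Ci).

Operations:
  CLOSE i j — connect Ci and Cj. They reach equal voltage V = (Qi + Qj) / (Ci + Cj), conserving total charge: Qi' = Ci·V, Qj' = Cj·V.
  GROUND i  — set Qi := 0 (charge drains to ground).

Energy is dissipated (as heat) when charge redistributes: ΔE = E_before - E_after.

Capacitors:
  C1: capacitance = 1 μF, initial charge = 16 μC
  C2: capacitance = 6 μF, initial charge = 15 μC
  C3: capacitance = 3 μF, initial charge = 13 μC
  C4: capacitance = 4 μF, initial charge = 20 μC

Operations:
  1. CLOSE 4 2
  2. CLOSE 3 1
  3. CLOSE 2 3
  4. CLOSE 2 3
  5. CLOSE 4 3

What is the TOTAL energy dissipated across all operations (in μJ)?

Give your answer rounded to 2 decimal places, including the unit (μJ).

Initial: C1(1μF, Q=16μC, V=16.00V), C2(6μF, Q=15μC, V=2.50V), C3(3μF, Q=13μC, V=4.33V), C4(4μF, Q=20μC, V=5.00V)
Op 1: CLOSE 4-2: Q_total=35.00, C_total=10.00, V=3.50; Q4=14.00, Q2=21.00; dissipated=7.500
Op 2: CLOSE 3-1: Q_total=29.00, C_total=4.00, V=7.25; Q3=21.75, Q1=7.25; dissipated=51.042
Op 3: CLOSE 2-3: Q_total=42.75, C_total=9.00, V=4.75; Q2=28.50, Q3=14.25; dissipated=14.062
Op 4: CLOSE 2-3: Q_total=42.75, C_total=9.00, V=4.75; Q2=28.50, Q3=14.25; dissipated=0.000
Op 5: CLOSE 4-3: Q_total=28.25, C_total=7.00, V=4.04; Q4=16.14, Q3=12.11; dissipated=1.339
Total dissipated: 73.943 μJ

Answer: 73.94 μJ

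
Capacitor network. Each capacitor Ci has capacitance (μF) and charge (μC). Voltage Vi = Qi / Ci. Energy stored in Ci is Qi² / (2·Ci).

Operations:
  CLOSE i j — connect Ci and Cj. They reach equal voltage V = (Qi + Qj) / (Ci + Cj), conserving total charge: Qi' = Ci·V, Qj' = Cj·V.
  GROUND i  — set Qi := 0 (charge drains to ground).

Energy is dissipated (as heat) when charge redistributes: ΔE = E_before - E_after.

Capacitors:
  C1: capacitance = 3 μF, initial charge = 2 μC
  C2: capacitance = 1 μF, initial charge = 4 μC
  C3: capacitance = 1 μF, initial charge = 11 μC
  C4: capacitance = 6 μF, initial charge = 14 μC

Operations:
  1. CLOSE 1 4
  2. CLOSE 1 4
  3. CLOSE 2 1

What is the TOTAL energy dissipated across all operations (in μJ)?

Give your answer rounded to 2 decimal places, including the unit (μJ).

Initial: C1(3μF, Q=2μC, V=0.67V), C2(1μF, Q=4μC, V=4.00V), C3(1μF, Q=11μC, V=11.00V), C4(6μF, Q=14μC, V=2.33V)
Op 1: CLOSE 1-4: Q_total=16.00, C_total=9.00, V=1.78; Q1=5.33, Q4=10.67; dissipated=2.778
Op 2: CLOSE 1-4: Q_total=16.00, C_total=9.00, V=1.78; Q1=5.33, Q4=10.67; dissipated=0.000
Op 3: CLOSE 2-1: Q_total=9.33, C_total=4.00, V=2.33; Q2=2.33, Q1=7.00; dissipated=1.852
Total dissipated: 4.630 μJ

Answer: 4.63 μJ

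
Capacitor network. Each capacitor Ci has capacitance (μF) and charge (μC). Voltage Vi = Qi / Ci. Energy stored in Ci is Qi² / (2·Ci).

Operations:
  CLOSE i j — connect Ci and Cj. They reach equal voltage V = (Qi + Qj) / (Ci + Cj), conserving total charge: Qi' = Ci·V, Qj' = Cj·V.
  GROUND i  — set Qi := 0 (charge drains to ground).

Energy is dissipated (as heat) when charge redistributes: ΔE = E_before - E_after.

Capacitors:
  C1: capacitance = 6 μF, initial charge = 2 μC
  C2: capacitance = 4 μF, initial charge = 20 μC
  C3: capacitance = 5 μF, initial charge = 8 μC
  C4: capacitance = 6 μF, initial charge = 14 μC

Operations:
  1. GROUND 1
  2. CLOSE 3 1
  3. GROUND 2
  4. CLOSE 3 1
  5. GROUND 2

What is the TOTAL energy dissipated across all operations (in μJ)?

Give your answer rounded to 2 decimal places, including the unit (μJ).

Answer: 53.82 μJ

Derivation:
Initial: C1(6μF, Q=2μC, V=0.33V), C2(4μF, Q=20μC, V=5.00V), C3(5μF, Q=8μC, V=1.60V), C4(6μF, Q=14μC, V=2.33V)
Op 1: GROUND 1: Q1=0; energy lost=0.333
Op 2: CLOSE 3-1: Q_total=8.00, C_total=11.00, V=0.73; Q3=3.64, Q1=4.36; dissipated=3.491
Op 3: GROUND 2: Q2=0; energy lost=50.000
Op 4: CLOSE 3-1: Q_total=8.00, C_total=11.00, V=0.73; Q3=3.64, Q1=4.36; dissipated=0.000
Op 5: GROUND 2: Q2=0; energy lost=0.000
Total dissipated: 53.824 μJ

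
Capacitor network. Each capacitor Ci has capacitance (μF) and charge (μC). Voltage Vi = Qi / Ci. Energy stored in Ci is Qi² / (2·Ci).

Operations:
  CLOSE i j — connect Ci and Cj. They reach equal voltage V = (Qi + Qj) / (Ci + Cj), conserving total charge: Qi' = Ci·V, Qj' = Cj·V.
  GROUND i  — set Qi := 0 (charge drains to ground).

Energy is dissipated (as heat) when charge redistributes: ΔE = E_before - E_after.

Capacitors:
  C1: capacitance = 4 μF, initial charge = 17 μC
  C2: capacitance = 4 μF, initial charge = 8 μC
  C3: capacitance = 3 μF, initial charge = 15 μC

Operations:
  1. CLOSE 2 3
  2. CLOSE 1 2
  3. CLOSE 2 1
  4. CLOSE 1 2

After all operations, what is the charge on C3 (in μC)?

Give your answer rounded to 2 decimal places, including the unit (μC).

Answer: 9.86 μC

Derivation:
Initial: C1(4μF, Q=17μC, V=4.25V), C2(4μF, Q=8μC, V=2.00V), C3(3μF, Q=15μC, V=5.00V)
Op 1: CLOSE 2-3: Q_total=23.00, C_total=7.00, V=3.29; Q2=13.14, Q3=9.86; dissipated=7.714
Op 2: CLOSE 1-2: Q_total=30.14, C_total=8.00, V=3.77; Q1=15.07, Q2=15.07; dissipated=0.930
Op 3: CLOSE 2-1: Q_total=30.14, C_total=8.00, V=3.77; Q2=15.07, Q1=15.07; dissipated=0.000
Op 4: CLOSE 1-2: Q_total=30.14, C_total=8.00, V=3.77; Q1=15.07, Q2=15.07; dissipated=0.000
Final charges: Q1=15.07, Q2=15.07, Q3=9.86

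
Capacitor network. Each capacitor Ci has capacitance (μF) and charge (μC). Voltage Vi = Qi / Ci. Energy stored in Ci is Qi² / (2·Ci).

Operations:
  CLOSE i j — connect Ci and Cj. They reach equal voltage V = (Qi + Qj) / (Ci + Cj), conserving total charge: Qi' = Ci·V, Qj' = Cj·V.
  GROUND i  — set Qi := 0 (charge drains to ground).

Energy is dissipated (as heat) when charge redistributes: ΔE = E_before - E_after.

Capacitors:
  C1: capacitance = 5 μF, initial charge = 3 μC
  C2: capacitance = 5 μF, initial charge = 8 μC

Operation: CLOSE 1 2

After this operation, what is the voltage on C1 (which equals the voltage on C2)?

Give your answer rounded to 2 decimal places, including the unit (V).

Answer: 1.10 V

Derivation:
Initial: C1(5μF, Q=3μC, V=0.60V), C2(5μF, Q=8μC, V=1.60V)
Op 1: CLOSE 1-2: Q_total=11.00, C_total=10.00, V=1.10; Q1=5.50, Q2=5.50; dissipated=1.250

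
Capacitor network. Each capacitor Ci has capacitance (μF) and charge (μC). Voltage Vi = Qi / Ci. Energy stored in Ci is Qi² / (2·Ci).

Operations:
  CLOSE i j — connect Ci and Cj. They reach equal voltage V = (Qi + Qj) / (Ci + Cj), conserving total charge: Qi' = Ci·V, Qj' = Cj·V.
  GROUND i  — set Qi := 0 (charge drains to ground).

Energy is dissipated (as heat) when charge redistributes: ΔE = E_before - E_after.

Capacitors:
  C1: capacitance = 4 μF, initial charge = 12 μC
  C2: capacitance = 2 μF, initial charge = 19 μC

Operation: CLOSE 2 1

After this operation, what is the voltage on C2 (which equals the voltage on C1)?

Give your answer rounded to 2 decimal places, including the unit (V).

Initial: C1(4μF, Q=12μC, V=3.00V), C2(2μF, Q=19μC, V=9.50V)
Op 1: CLOSE 2-1: Q_total=31.00, C_total=6.00, V=5.17; Q2=10.33, Q1=20.67; dissipated=28.167

Answer: 5.17 V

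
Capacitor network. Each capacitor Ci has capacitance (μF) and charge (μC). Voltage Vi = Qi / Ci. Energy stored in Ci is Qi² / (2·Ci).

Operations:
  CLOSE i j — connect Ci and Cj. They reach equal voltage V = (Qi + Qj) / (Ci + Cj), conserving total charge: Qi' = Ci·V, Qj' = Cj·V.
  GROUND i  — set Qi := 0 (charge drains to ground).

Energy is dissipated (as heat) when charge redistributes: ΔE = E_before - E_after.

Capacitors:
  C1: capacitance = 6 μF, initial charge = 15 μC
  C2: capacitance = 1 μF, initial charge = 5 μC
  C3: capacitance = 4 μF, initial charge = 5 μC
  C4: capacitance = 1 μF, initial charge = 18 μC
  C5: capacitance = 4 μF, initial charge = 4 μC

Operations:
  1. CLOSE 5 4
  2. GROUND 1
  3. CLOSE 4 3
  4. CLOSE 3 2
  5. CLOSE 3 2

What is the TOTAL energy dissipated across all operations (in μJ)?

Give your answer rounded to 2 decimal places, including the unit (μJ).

Answer: 142.21 μJ

Derivation:
Initial: C1(6μF, Q=15μC, V=2.50V), C2(1μF, Q=5μC, V=5.00V), C3(4μF, Q=5μC, V=1.25V), C4(1μF, Q=18μC, V=18.00V), C5(4μF, Q=4μC, V=1.00V)
Op 1: CLOSE 5-4: Q_total=22.00, C_total=5.00, V=4.40; Q5=17.60, Q4=4.40; dissipated=115.600
Op 2: GROUND 1: Q1=0; energy lost=18.750
Op 3: CLOSE 4-3: Q_total=9.40, C_total=5.00, V=1.88; Q4=1.88, Q3=7.52; dissipated=3.969
Op 4: CLOSE 3-2: Q_total=12.52, C_total=5.00, V=2.50; Q3=10.02, Q2=2.50; dissipated=3.894
Op 5: CLOSE 3-2: Q_total=12.52, C_total=5.00, V=2.50; Q3=10.02, Q2=2.50; dissipated=0.000
Total dissipated: 142.213 μJ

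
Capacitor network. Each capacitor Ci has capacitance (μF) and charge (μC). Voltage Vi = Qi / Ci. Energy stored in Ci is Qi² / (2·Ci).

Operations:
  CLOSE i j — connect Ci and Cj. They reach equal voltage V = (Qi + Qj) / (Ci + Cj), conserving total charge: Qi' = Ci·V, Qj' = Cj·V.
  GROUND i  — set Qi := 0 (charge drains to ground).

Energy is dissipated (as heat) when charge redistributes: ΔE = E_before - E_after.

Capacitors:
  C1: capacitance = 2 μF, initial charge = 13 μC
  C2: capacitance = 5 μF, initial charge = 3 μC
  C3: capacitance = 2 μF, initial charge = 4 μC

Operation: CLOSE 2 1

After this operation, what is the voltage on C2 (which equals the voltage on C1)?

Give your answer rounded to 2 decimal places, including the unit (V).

Initial: C1(2μF, Q=13μC, V=6.50V), C2(5μF, Q=3μC, V=0.60V), C3(2μF, Q=4μC, V=2.00V)
Op 1: CLOSE 2-1: Q_total=16.00, C_total=7.00, V=2.29; Q2=11.43, Q1=4.57; dissipated=24.864

Answer: 2.29 V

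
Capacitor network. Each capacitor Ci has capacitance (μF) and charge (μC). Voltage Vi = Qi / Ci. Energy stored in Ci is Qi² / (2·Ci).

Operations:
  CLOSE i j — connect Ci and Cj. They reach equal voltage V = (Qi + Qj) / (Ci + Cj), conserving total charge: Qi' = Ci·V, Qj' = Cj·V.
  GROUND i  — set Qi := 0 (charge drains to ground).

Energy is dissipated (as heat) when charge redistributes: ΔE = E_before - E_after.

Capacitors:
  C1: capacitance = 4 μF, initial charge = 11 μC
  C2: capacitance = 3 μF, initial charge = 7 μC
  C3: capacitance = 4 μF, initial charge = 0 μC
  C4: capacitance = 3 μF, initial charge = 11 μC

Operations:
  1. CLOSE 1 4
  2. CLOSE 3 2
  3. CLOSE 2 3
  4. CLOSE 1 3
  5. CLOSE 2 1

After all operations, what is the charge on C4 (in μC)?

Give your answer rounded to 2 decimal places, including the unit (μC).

Initial: C1(4μF, Q=11μC, V=2.75V), C2(3μF, Q=7μC, V=2.33V), C3(4μF, Q=0μC, V=0.00V), C4(3μF, Q=11μC, V=3.67V)
Op 1: CLOSE 1-4: Q_total=22.00, C_total=7.00, V=3.14; Q1=12.57, Q4=9.43; dissipated=0.720
Op 2: CLOSE 3-2: Q_total=7.00, C_total=7.00, V=1.00; Q3=4.00, Q2=3.00; dissipated=4.667
Op 3: CLOSE 2-3: Q_total=7.00, C_total=7.00, V=1.00; Q2=3.00, Q3=4.00; dissipated=0.000
Op 4: CLOSE 1-3: Q_total=16.57, C_total=8.00, V=2.07; Q1=8.29, Q3=8.29; dissipated=4.592
Op 5: CLOSE 2-1: Q_total=11.29, C_total=7.00, V=1.61; Q2=4.84, Q1=6.45; dissipated=0.984
Final charges: Q1=6.45, Q2=4.84, Q3=8.29, Q4=9.43

Answer: 9.43 μC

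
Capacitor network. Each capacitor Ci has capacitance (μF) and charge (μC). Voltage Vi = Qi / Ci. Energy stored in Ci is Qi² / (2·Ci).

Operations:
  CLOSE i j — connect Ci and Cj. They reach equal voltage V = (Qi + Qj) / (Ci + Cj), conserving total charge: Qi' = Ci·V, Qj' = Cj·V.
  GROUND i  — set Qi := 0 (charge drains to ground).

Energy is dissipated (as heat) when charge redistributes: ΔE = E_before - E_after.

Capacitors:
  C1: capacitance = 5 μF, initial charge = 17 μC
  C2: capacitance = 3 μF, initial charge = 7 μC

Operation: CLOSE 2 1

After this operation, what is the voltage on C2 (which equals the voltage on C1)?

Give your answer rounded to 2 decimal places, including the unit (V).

Initial: C1(5μF, Q=17μC, V=3.40V), C2(3μF, Q=7μC, V=2.33V)
Op 1: CLOSE 2-1: Q_total=24.00, C_total=8.00, V=3.00; Q2=9.00, Q1=15.00; dissipated=1.067

Answer: 3.00 V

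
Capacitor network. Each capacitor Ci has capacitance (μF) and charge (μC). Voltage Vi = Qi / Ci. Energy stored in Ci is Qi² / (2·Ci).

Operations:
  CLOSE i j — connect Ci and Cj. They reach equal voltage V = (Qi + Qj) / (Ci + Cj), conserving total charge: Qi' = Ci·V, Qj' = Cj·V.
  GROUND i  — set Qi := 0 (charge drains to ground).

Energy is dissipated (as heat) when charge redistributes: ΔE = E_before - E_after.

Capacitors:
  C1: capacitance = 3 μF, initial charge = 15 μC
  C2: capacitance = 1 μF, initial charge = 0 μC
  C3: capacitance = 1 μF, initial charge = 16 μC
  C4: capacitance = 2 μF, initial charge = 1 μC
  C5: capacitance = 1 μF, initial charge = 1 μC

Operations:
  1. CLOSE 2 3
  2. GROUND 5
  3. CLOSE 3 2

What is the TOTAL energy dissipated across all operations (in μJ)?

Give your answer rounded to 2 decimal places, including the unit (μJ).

Initial: C1(3μF, Q=15μC, V=5.00V), C2(1μF, Q=0μC, V=0.00V), C3(1μF, Q=16μC, V=16.00V), C4(2μF, Q=1μC, V=0.50V), C5(1μF, Q=1μC, V=1.00V)
Op 1: CLOSE 2-3: Q_total=16.00, C_total=2.00, V=8.00; Q2=8.00, Q3=8.00; dissipated=64.000
Op 2: GROUND 5: Q5=0; energy lost=0.500
Op 3: CLOSE 3-2: Q_total=16.00, C_total=2.00, V=8.00; Q3=8.00, Q2=8.00; dissipated=0.000
Total dissipated: 64.500 μJ

Answer: 64.50 μJ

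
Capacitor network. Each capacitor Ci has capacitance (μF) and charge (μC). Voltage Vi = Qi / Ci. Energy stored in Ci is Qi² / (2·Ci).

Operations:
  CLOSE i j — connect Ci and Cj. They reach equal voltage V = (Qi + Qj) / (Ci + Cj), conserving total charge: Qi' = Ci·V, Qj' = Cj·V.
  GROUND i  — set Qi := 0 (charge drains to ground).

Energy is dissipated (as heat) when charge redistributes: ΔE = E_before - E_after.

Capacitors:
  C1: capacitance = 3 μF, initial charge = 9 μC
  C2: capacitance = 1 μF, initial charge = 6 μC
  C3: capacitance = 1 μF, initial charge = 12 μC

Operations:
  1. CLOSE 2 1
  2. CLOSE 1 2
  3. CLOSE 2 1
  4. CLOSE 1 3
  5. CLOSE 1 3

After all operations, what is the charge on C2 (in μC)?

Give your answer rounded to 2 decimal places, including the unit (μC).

Initial: C1(3μF, Q=9μC, V=3.00V), C2(1μF, Q=6μC, V=6.00V), C3(1μF, Q=12μC, V=12.00V)
Op 1: CLOSE 2-1: Q_total=15.00, C_total=4.00, V=3.75; Q2=3.75, Q1=11.25; dissipated=3.375
Op 2: CLOSE 1-2: Q_total=15.00, C_total=4.00, V=3.75; Q1=11.25, Q2=3.75; dissipated=0.000
Op 3: CLOSE 2-1: Q_total=15.00, C_total=4.00, V=3.75; Q2=3.75, Q1=11.25; dissipated=0.000
Op 4: CLOSE 1-3: Q_total=23.25, C_total=4.00, V=5.81; Q1=17.44, Q3=5.81; dissipated=25.523
Op 5: CLOSE 1-3: Q_total=23.25, C_total=4.00, V=5.81; Q1=17.44, Q3=5.81; dissipated=0.000
Final charges: Q1=17.44, Q2=3.75, Q3=5.81

Answer: 3.75 μC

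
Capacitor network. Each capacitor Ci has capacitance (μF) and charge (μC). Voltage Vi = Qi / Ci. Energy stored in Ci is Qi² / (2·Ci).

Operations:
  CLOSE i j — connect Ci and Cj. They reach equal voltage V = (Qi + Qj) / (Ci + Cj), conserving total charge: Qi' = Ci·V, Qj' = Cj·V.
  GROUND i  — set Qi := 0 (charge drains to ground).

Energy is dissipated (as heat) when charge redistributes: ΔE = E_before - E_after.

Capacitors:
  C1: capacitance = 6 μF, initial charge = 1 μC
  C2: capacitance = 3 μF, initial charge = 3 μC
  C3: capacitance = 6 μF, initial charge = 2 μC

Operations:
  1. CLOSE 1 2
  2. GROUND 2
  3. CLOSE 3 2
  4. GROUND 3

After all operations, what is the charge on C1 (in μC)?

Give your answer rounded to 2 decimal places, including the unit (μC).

Initial: C1(6μF, Q=1μC, V=0.17V), C2(3μF, Q=3μC, V=1.00V), C3(6μF, Q=2μC, V=0.33V)
Op 1: CLOSE 1-2: Q_total=4.00, C_total=9.00, V=0.44; Q1=2.67, Q2=1.33; dissipated=0.694
Op 2: GROUND 2: Q2=0; energy lost=0.296
Op 3: CLOSE 3-2: Q_total=2.00, C_total=9.00, V=0.22; Q3=1.33, Q2=0.67; dissipated=0.111
Op 4: GROUND 3: Q3=0; energy lost=0.148
Final charges: Q1=2.67, Q2=0.67, Q3=0.00

Answer: 2.67 μC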